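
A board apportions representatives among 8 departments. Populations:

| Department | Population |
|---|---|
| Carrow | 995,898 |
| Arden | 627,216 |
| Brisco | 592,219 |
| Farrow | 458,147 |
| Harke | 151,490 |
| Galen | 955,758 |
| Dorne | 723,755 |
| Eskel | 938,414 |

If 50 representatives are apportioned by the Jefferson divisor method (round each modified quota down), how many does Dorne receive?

Standard divisor 5442897/50 ≈ 108857.94; standard quotas: Carrow 9.149, Arden 5.762, Brisco 5.440, Farrow 4.209, Harke 1.392, Galen 8.780, Dorne 6.649, Eskel 8.621.
Rounding down gives 9, 5, 5, 4, 1, 8, 6, 8 = 46 seats, so the divisor must be adjusted.
With modified divisor 101500: modified quotas Carrow 9.812, Arden 6.179, Brisco 5.835, Farrow 4.514, Harke 1.493, Galen 9.416, Dorne 7.131, Eskel 9.245.
Rounding down: Carrow 9, Arden 6, Brisco 5, Farrow 4, Harke 1, Galen 9, Dorne 7, Eskel 9 (total 50).
Dorne receives 7.

7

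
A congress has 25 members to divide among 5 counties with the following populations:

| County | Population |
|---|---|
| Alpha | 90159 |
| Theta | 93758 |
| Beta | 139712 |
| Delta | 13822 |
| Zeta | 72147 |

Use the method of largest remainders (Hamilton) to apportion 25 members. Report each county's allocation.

Alpha 5; Theta 6; Beta 9; Delta 1; Zeta 4

Total 409598; standard divisor 409598/25 ≈ 16383.92.
Standard quotas: Alpha 5.5029, Theta 5.7226, Beta 8.5274, Delta 0.8436, Zeta 4.4035.
Lower quotas: Alpha 5, Theta 5, Beta 8, Delta 0, Zeta 4 (sum 22, leaving 3 seats).
Remainders in descending order: Delta 0.8436, Theta 0.7226, Beta 0.5274, Alpha 0.5029, Zeta 0.4035.
The surplus seats go to Delta, Theta, Beta.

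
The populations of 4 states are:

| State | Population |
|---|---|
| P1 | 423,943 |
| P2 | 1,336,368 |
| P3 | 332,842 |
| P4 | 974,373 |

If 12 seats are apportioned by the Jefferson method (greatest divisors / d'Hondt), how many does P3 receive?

Standard divisor 3067526/12 ≈ 255627.167; standard quotas: P1 1.658, P2 5.228, P3 1.302, P4 3.812.
Rounding down gives 1, 5, 1, 3 = 10 seats, so the divisor must be adjusted.
With modified divisor 217300: modified quotas P1 1.951, P2 6.150, P3 1.532, P4 4.484.
Rounding down: P1 1, P2 6, P3 1, P4 4 (total 12).
P3 receives 1.

1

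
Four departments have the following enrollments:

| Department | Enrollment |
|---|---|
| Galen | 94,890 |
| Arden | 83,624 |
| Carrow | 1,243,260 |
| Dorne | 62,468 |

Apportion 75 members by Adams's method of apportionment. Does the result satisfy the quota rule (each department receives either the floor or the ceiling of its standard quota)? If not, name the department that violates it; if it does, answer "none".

Standard quotas: Galen 4.795, Arden 4.226, Carrow 62.823, Dorne 3.157.
Adams allocation: Galen 5, Arden 5, Carrow 61, Dorne 4.
Carrow has quota 62.823 (lower 62, upper 63) but receives 61 — outside the quota interval.

Carrow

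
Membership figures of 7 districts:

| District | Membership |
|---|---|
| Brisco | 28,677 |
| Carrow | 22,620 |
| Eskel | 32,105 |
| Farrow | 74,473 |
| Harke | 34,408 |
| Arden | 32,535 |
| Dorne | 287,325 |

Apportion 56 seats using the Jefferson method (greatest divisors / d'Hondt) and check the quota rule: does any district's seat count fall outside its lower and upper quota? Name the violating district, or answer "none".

Dorne

Standard quotas: Brisco 3.136, Carrow 2.473, Eskel 3.511, Farrow 8.143, Harke 3.762, Arden 3.558, Dorne 31.417.
Jefferson allocation: Brisco 3, Carrow 2, Eskel 3, Farrow 8, Harke 4, Arden 3, Dorne 33.
Dorne has quota 31.417 (lower 31, upper 32) but receives 33 — outside the quota interval.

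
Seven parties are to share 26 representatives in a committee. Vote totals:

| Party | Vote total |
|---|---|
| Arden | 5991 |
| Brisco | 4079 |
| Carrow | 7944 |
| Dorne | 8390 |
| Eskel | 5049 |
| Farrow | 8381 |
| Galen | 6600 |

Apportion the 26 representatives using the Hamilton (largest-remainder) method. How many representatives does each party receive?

Arden=3, Brisco=2, Carrow=4, Dorne=5, Eskel=3, Farrow=5, Galen=4

Total 46434; standard divisor 46434/26 ≈ 1785.923.
Standard quotas: Arden 3.3546, Brisco 2.2840, Carrow 4.4481, Dorne 4.6979, Eskel 2.8271, Farrow 4.6928, Galen 3.6956.
Lower quotas: Arden 3, Brisco 2, Carrow 4, Dorne 4, Eskel 2, Farrow 4, Galen 3 (sum 22, leaving 4 seats).
Remainders in descending order: Eskel 0.8271, Dorne 0.6979, Galen 0.6956, Farrow 0.6928, Carrow 0.4481, Arden 0.3546, Brisco 0.2840.
The surplus seats go to Eskel, Dorne, Galen, Farrow.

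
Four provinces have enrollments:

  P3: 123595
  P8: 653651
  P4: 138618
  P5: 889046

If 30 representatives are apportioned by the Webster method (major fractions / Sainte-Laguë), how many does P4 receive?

Standard divisor 1804910/30 ≈ 60163.667; standard quotas: P3 2.054, P8 10.865, P4 2.304, P5 14.777.
Rounding to the nearest integer gives P3 2, P8 11, P4 2, P5 15 — total 30, matching the house size, so no adjustment is needed.
P4 receives 2.

2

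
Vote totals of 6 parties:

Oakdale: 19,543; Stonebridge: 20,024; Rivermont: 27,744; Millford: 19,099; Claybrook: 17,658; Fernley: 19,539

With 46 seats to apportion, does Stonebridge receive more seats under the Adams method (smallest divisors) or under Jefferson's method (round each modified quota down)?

Adams

Adams: Oakdale 7, Stonebridge 8, Rivermont 10, Millford 7, Claybrook 7, Fernley 7.
Jefferson: Oakdale 7, Stonebridge 7, Rivermont 11, Millford 7, Claybrook 7, Fernley 7.
Stonebridge gets 8 under Adams and 7 under Jefferson.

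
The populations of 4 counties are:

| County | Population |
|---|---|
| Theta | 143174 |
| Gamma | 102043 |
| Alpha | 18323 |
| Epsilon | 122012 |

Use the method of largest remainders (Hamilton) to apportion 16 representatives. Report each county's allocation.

Theta 6; Gamma 4; Alpha 1; Epsilon 5

The standard divisor is 385552/16 = 24097.
Standard quotas: Theta 5.9416, Gamma 4.2347, Alpha 0.7604, Epsilon 5.0634.
Lower quotas: Theta 5, Gamma 4, Alpha 0, Epsilon 5 (sum 14, leaving 2 seats).
Remainders in descending order: Theta 0.9416, Alpha 0.7604, Gamma 0.2347, Epsilon 0.0634.
Largest remainders: Theta, Alpha receive the extra seats.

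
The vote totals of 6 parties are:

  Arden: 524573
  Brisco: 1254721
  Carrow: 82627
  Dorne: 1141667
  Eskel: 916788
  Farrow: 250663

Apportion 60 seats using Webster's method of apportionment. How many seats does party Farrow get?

Standard divisor 4171039/60 ≈ 69517.317; standard quotas: Arden 7.546, Brisco 18.049, Carrow 1.189, Dorne 16.423, Eskel 13.188, Farrow 3.606.
Rounding to the nearest integer gives Arden 8, Brisco 18, Carrow 1, Dorne 16, Eskel 13, Farrow 4 — total 60, matching the house size, so no adjustment is needed.
Farrow receives 4.

4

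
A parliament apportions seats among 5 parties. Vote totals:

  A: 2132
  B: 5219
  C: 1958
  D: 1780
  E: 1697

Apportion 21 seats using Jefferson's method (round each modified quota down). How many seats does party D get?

Standard divisor 12786/21 ≈ 608.857; standard quotas: A 3.502, B 8.572, C 3.216, D 2.924, E 2.787.
Rounding down gives 3, 8, 3, 2, 2 = 18 seats, so the divisor must be adjusted.
With modified divisor 550: modified quotas A 3.876, B 9.489, C 3.560, D 3.236, E 3.085.
Rounding down: A 3, B 9, C 3, D 3, E 3 (total 21).
D receives 3.

3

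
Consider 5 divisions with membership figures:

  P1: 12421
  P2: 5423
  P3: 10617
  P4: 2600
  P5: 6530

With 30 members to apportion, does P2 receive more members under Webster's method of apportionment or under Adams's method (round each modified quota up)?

Webster: P1 10, P2 4, P3 9, P4 2, P5 5.
Adams: P1 10, P2 5, P3 8, P4 2, P5 5.
P2 gets 4 under Webster and 5 under Adams.

Adams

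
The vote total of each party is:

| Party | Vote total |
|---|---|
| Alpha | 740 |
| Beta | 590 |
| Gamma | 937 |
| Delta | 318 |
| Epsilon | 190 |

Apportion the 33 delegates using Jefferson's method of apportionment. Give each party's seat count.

Standard divisor 2775/33 ≈ 84.091; standard quotas: Alpha 8.800, Beta 7.016, Gamma 11.143, Delta 3.782, Epsilon 2.259.
Rounding down gives 8, 7, 11, 3, 2 = 31 seats, so the divisor must be adjusted.
With modified divisor 79: modified quotas Alpha 9.367, Beta 7.468, Gamma 11.861, Delta 4.025, Epsilon 2.405.
Rounding down: Alpha 9, Beta 7, Gamma 11, Delta 4, Epsilon 2 (total 33).

Alpha 9, Beta 7, Gamma 11, Delta 4, Epsilon 2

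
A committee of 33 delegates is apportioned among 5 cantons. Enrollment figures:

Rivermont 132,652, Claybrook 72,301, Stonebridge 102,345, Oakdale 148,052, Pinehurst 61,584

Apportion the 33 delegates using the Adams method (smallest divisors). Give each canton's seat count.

Rivermont 8, Claybrook 5, Stonebridge 7, Oakdale 9, Pinehurst 4

Standard divisor 516934/33 ≈ 15664.667; standard quotas: Rivermont 8.468, Claybrook 4.616, Stonebridge 6.533, Oakdale 9.451, Pinehurst 3.931.
Rounding up gives 9, 5, 7, 10, 4 = 35 seats, so the divisor must be adjusted.
With modified divisor 16800: modified quotas Rivermont 7.896, Claybrook 4.304, Stonebridge 6.092, Oakdale 8.813, Pinehurst 3.666.
Rounding up: Rivermont 8, Claybrook 5, Stonebridge 7, Oakdale 9, Pinehurst 4 (total 33).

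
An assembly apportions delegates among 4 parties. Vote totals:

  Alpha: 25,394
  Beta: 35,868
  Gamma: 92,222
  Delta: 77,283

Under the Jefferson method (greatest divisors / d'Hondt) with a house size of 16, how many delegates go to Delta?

6

Standard divisor 230767/16 ≈ 14422.938; standard quotas: Alpha 1.761, Beta 2.487, Gamma 6.394, Delta 5.358.
Rounding down gives 1, 2, 6, 5 = 14 seats, so the divisor must be adjusted.
With modified divisor 12825.5: modified quotas Alpha 1.980, Beta 2.797, Gamma 7.191, Delta 6.026.
Rounding down: Alpha 1, Beta 2, Gamma 7, Delta 6 (total 16).
Delta receives 6.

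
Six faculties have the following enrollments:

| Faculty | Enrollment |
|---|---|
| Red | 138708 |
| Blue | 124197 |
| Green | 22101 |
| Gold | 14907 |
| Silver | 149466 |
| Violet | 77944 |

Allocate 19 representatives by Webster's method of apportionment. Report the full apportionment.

Red 5; Blue 4; Green 1; Gold 1; Silver 5; Violet 3

Standard divisor 527323/19 ≈ 27753.842; standard quotas: Red 4.998, Blue 4.475, Green 0.796, Gold 0.537, Silver 5.385, Violet 2.808.
Rounding to the nearest integer gives Red 5, Blue 4, Green 1, Gold 1, Silver 5, Violet 3 — total 19, matching the house size, so no adjustment is needed.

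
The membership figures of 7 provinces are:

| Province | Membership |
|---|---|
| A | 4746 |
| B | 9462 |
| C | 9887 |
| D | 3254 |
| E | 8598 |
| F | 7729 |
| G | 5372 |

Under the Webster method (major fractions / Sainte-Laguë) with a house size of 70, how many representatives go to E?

Standard divisor 49048/70 ≈ 700.686; standard quotas: A 6.773, B 13.504, C 14.110, D 4.644, E 12.271, F 11.031, G 7.667.
Rounding to the nearest integer gives 7, 14, 14, 5, 12, 11, 8 = 71 seats, so the divisor must be adjusted.
With modified divisor 710: modified quotas A 6.685, B 13.327, C 13.925, D 4.583, E 12.110, F 10.886, G 7.566.
Rounding to the nearest integer: A 7, B 13, C 14, D 5, E 12, F 11, G 8 (total 70).
E receives 12.

12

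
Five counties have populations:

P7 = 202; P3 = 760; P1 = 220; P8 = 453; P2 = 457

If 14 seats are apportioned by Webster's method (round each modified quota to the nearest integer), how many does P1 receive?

Standard divisor 2092/14 ≈ 149.429; standard quotas: P7 1.352, P3 5.086, P1 1.472, P8 3.032, P2 3.058.
Rounding to the nearest integer gives 1, 5, 1, 3, 3 = 13 seats, so the divisor must be adjusted.
With modified divisor 140: modified quotas P7 1.443, P3 5.429, P1 1.571, P8 3.236, P2 3.264.
Rounding to the nearest integer: P7 1, P3 5, P1 2, P8 3, P2 3 (total 14).
P1 receives 2.

2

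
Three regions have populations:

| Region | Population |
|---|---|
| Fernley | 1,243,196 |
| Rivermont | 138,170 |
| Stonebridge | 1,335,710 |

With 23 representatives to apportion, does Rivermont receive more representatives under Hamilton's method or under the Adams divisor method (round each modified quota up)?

Hamilton: Fernley 11, Rivermont 1, Stonebridge 11.
Adams: Fernley 10, Rivermont 2, Stonebridge 11.
Rivermont gets 1 under Hamilton and 2 under Adams.

Adams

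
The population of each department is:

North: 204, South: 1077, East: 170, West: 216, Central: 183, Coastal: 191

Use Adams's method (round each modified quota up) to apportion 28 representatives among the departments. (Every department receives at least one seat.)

Standard divisor 2041/28 ≈ 72.893; standard quotas: North 2.799, South 14.775, East 2.332, West 2.963, Central 2.511, Coastal 2.620.
Rounding up gives 3, 15, 3, 3, 3, 3 = 30 seats, so the divisor must be adjusted.
With modified divisor 84: modified quotas North 2.429, South 12.821, East 2.024, West 2.571, Central 2.179, Coastal 2.274.
Rounding up: North 3, South 13, East 3, West 3, Central 3, Coastal 3 (total 28).

North 3, South 13, East 3, West 3, Central 3, Coastal 3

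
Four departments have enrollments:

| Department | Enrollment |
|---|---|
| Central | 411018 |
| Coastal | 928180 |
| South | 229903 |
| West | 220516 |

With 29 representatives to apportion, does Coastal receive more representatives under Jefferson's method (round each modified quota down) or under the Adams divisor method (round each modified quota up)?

Jefferson: Central 7, Coastal 16, South 3, West 3.
Adams: Central 7, Coastal 14, South 4, West 4.
Coastal gets 16 under Jefferson and 14 under Adams.

Jefferson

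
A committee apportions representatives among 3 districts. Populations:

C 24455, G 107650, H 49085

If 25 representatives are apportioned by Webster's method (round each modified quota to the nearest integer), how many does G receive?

15

Standard divisor 181190/25 ≈ 7247.6; standard quotas: C 3.374, G 14.853, H 6.773.
Rounding to the nearest integer gives C 3, G 15, H 7 — total 25, matching the house size, so no adjustment is needed.
G receives 15.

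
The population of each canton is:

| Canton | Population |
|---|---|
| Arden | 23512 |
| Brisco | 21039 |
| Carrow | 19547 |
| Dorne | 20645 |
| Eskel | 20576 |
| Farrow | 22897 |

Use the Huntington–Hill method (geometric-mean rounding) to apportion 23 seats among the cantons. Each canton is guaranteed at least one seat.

With divisor 5791: modified quotas Arden 4.060, Brisco 3.633, Carrow 3.375, Dorne 3.565, Eskel 3.553, Farrow 3.954.
Geometric-mean thresholds: Arden √(4·5)=4.472, Brisco √(3·4)=3.464, Carrow √(3·4)=3.464, Dorne √(3·4)=3.464, Eskel √(3·4)=3.464, Farrow √(3·4)=3.464.
Each quota rounded against its threshold gives Arden 4, Brisco 4, Carrow 3, Dorne 4, Eskel 4, Farrow 4 (total 23).

Arden 4, Brisco 4, Carrow 3, Dorne 4, Eskel 4, Farrow 4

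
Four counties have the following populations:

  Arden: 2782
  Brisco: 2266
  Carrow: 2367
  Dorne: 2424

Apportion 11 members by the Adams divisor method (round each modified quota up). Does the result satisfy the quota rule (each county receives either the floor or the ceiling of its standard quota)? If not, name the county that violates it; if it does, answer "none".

Standard quotas: Arden 3.110, Brisco 2.533, Carrow 2.646, Dorne 2.710.
Adams allocation: Arden 3, Brisco 2, Carrow 3, Dorne 3.
Every allocation lies between the lower and upper quota.

none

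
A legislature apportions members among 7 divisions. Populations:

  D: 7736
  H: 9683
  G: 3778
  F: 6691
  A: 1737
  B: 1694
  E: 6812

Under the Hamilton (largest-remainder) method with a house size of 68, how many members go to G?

7

Total 38131; standard divisor 38131/68 ≈ 560.75.
Standard quotas: D 13.7958, H 17.2679, G 6.7374, F 11.9322, A 3.0976, B 3.0210, E 12.1480.
Lower quotas: D 13, H 17, G 6, F 11, A 3, B 3, E 12 (sum 65, leaving 3 seats).
Remainders in descending order: F 0.9322, D 0.7958, G 0.7374, H 0.2679, E 0.1480, A 0.0976, B 0.0210.
The surplus seats go to F, D, G.
G receives 7.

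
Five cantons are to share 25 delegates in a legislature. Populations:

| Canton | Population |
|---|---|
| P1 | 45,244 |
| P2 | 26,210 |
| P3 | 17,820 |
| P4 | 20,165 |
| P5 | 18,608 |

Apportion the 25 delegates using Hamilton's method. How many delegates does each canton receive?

P1 9, P2 5, P3 3, P4 4, P5 4

Standard divisor: 128047 ÷ 25 ≈ 5121.88.
Standard quotas: P1 8.8335, P2 5.1173, P3 3.4792, P4 3.9370, P5 3.6330.
Lower quotas: P1 8, P2 5, P3 3, P4 3, P5 3 (sum 22, leaving 3 seats).
Remainders in descending order: P4 0.9370, P1 0.8335, P5 0.6330, P3 0.4792, P2 0.1173.
The surplus seats go to P4, P1, P5.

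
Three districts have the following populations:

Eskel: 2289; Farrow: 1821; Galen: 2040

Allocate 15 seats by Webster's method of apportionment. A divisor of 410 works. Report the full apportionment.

Eskel 6; Farrow 4; Galen 5

With modified divisor 410: modified quotas Eskel 5.583, Farrow 4.441, Galen 4.976.
Rounding to the nearest integer: Eskel 6, Farrow 4, Galen 5 (total 15).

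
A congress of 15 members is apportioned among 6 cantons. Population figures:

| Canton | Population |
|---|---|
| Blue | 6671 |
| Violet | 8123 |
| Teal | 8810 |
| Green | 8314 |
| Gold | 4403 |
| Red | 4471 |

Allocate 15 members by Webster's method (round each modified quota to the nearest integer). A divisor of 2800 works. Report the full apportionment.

With modified divisor 2800: modified quotas Blue 2.382, Violet 2.901, Teal 3.146, Green 2.969, Gold 1.573, Red 1.597.
Rounding to the nearest integer: Blue 2, Violet 3, Teal 3, Green 3, Gold 2, Red 2 (total 15).

Blue: 2, Violet: 3, Teal: 3, Green: 3, Gold: 2, Red: 2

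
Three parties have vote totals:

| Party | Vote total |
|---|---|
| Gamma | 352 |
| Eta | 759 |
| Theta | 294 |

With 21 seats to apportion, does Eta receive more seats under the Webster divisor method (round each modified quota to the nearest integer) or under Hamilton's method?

Webster: Gamma 5, Eta 12, Theta 4.
Hamilton: Gamma 5, Eta 11, Theta 5.
Eta gets 12 under Webster and 11 under Hamilton.

Webster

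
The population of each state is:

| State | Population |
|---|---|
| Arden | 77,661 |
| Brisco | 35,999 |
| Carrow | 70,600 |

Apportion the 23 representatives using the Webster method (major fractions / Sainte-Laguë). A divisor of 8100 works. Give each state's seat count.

Arden 10, Brisco 4, Carrow 9

With modified divisor 8100: modified quotas Arden 9.588, Brisco 4.444, Carrow 8.716.
Rounding to the nearest integer: Arden 10, Brisco 4, Carrow 9 (total 23).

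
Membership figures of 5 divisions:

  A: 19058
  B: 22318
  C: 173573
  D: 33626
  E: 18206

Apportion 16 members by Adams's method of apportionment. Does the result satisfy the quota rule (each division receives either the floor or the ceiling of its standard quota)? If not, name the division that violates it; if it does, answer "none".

Standard quotas: A 1.143, B 1.339, C 10.410, D 2.017, E 1.092.
Adams allocation: A 1, B 2, C 10, D 2, E 1.
Every allocation lies between the lower and upper quota.

none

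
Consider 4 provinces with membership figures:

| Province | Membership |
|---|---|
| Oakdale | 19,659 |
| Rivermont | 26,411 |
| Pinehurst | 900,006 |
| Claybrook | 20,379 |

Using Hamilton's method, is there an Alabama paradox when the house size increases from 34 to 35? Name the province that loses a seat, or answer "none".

At 34 seats: Oakdale 1, Rivermont 1, Pinehurst 31, Claybrook 1.
At 35 seats: Oakdale 1, Rivermont 1, Pinehurst 32, Claybrook 1.
No province's allocation decreased.

none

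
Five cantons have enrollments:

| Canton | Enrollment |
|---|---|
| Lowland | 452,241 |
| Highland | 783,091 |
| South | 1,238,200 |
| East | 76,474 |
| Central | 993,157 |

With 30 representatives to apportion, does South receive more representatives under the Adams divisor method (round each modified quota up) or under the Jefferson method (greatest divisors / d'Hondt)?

Jefferson

Adams: Lowland 4, Highland 7, South 10, East 1, Central 8.
Jefferson: Lowland 4, Highland 7, South 11, East 0, Central 8.
South gets 10 under Adams and 11 under Jefferson.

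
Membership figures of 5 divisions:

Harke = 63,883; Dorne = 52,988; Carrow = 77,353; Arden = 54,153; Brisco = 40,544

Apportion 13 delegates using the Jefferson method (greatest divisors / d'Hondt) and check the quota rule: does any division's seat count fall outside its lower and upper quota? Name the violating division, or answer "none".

Standard quotas: Harke 2.874, Dorne 2.384, Carrow 3.480, Arden 2.437, Brisco 1.824.
Jefferson allocation: Harke 3, Dorne 2, Carrow 4, Arden 2, Brisco 2.
Every allocation lies between the lower and upper quota.

none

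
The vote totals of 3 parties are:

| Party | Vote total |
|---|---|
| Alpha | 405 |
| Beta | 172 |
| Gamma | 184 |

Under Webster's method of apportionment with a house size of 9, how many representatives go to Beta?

Standard divisor 761/9 ≈ 84.556; standard quotas: Alpha 4.790, Beta 2.034, Gamma 2.176.
Rounding to the nearest integer gives Alpha 5, Beta 2, Gamma 2 — total 9, matching the house size, so no adjustment is needed.
Beta receives 2.

2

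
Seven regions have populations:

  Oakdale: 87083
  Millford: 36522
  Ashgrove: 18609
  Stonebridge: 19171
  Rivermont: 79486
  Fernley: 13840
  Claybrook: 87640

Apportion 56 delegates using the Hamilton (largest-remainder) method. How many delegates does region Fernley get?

2

The standard divisor is 342351/56 ≈ 6113.411.
Standard quotas: Oakdale 14.2446, Millford 5.9741, Ashgrove 3.0440, Stonebridge 3.1359, Rivermont 13.0019, Fernley 2.2639, Claybrook 14.3357.
Lower quotas: Oakdale 14, Millford 5, Ashgrove 3, Stonebridge 3, Rivermont 13, Fernley 2, Claybrook 14 (sum 54, leaving 2 seats).
Remainders in descending order: Millford 0.9741, Claybrook 0.3357, Fernley 0.2639, Oakdale 0.2446, Stonebridge 0.1359, Ashgrove 0.0440, Rivermont 0.0019.
Largest remainders: Millford, Claybrook receive the extra seats.
Fernley receives 2.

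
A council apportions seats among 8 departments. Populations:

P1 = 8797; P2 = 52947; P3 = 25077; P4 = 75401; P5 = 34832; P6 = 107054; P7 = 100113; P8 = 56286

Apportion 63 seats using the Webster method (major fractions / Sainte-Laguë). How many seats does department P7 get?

14

Standard divisor 460507/63 ≈ 7309.635; standard quotas: P1 1.203, P2 7.243, P3 3.431, P4 10.315, P5 4.765, P6 14.646, P7 13.696, P8 7.700.
Rounding to the nearest integer gives P1 1, P2 7, P3 3, P4 10, P5 5, P6 15, P7 14, P8 8 — total 63, matching the house size, so no adjustment is needed.
P7 receives 14.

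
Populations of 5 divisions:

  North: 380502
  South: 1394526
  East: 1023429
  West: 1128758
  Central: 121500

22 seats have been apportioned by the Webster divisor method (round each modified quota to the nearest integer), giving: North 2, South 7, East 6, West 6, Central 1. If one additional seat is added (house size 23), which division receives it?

Priority for the next seat is population ÷ (current seats + 0.5).
Priorities: North 152200.800, South 185936.800, East 157450.615, West 173655.077, Central 81000.000.
Highest priority: South.

South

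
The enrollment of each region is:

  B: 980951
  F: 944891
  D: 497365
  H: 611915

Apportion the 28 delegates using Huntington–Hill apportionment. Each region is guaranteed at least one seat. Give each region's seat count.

B 9, F 9, D 4, H 6

With divisor 111285: modified quotas B 8.815, F 8.491, D 4.469, H 5.499.
Geometric-mean thresholds: B √(8·9)=8.485, F √(8·9)=8.485, D √(4·5)=4.472, H √(5·6)=5.477.
Each quota rounded against its threshold gives B 9, F 9, D 4, H 6 (total 28).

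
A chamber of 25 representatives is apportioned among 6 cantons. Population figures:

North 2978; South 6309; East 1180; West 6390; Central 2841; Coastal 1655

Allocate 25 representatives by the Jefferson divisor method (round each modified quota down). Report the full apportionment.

Standard divisor 21353/25 ≈ 854.12; standard quotas: North 3.487, South 7.387, East 1.382, West 7.481, Central 3.326, Coastal 1.938.
Rounding down gives 3, 7, 1, 7, 3, 1 = 22 seats, so the divisor must be adjusted.
With modified divisor 770: modified quotas North 3.868, South 8.194, East 1.532, West 8.299, Central 3.690, Coastal 2.149.
Rounding down: North 3, South 8, East 1, West 8, Central 3, Coastal 2 (total 25).

North 3; South 8; East 1; West 8; Central 3; Coastal 2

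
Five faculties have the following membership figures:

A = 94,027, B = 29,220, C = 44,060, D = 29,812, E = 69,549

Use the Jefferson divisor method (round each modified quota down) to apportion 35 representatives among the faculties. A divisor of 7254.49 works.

With modified divisor 7254.49: modified quotas A 12.961, B 4.028, C 6.073, D 4.109, E 9.587.
Rounding down: A 12, B 4, C 6, D 4, E 9 (total 35).

A=12, B=4, C=6, D=4, E=9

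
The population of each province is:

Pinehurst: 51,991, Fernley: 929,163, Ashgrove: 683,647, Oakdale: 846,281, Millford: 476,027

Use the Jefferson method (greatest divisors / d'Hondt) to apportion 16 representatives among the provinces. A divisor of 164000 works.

With modified divisor 164000: modified quotas Pinehurst 0.317, Fernley 5.666, Ashgrove 4.169, Oakdale 5.160, Millford 2.903.
Rounding down: Pinehurst 0, Fernley 5, Ashgrove 4, Oakdale 5, Millford 2 (total 16).

Pinehurst=0; Fernley=5; Ashgrove=4; Oakdale=5; Millford=2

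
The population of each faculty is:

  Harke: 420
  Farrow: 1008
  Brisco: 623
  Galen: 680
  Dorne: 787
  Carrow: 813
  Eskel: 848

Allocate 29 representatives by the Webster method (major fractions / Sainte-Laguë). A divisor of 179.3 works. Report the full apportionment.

With modified divisor 179.3: modified quotas Harke 2.342, Farrow 5.622, Brisco 3.475, Galen 3.793, Dorne 4.389, Carrow 4.534, Eskel 4.730.
Rounding to the nearest integer: Harke 2, Farrow 6, Brisco 3, Galen 4, Dorne 4, Carrow 5, Eskel 5 (total 29).

Harke: 2; Farrow: 6; Brisco: 3; Galen: 4; Dorne: 4; Carrow: 5; Eskel: 5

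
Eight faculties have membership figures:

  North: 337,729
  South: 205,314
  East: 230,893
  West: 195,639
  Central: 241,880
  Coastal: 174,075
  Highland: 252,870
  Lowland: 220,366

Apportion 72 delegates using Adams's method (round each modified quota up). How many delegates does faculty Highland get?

10

Standard divisor 1858766/72 ≈ 25816.194; standard quotas: North 13.082, South 7.953, East 8.944, West 7.578, Central 9.369, Coastal 6.743, Highland 9.795, Lowland 8.536.
Rounding up gives 14, 8, 9, 8, 10, 7, 10, 9 = 75 seats, so the divisor must be adjusted.
With modified divisor 27700: modified quotas North 12.192, South 7.412, East 8.335, West 7.063, Central 8.732, Coastal 6.284, Highland 9.129, Lowland 7.955.
Rounding up: North 13, South 8, East 9, West 8, Central 9, Coastal 7, Highland 10, Lowland 8 (total 72).
Highland receives 10.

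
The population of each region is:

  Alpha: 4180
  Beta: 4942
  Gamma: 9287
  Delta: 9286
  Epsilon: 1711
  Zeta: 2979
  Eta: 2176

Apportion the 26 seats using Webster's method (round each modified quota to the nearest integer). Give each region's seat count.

Standard divisor 34561/26 ≈ 1329.269; standard quotas: Alpha 3.145, Beta 3.718, Gamma 6.987, Delta 6.986, Epsilon 1.287, Zeta 2.241, Eta 1.637.
Rounding to the nearest integer gives Alpha 3, Beta 4, Gamma 7, Delta 7, Epsilon 1, Zeta 2, Eta 2 — total 26, matching the house size, so no adjustment is needed.

Alpha 3, Beta 4, Gamma 7, Delta 7, Epsilon 1, Zeta 2, Eta 2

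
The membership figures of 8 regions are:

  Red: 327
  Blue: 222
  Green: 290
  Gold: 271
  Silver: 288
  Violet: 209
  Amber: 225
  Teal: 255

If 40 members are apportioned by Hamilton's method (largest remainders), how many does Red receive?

Standard divisor: 2087 ÷ 40 ≈ 52.175.
Standard quotas: Red 6.267, Blue 4.255, Green 5.558, Gold 5.194, Silver 5.520, Violet 4.006, Amber 4.312, Teal 4.887.
Lower quotas: Red 6, Blue 4, Green 5, Gold 5, Silver 5, Violet 4, Amber 4, Teal 4 (sum 37, leaving 3 seats).
Remainders in descending order: Teal 0.887, Green 0.558, Silver 0.520, Amber 0.312, Red 0.267, Blue 0.255, Gold 0.194, Violet 0.006.
Largest remainders: Teal, Green, Silver receive the extra seats.
Red receives 6.

6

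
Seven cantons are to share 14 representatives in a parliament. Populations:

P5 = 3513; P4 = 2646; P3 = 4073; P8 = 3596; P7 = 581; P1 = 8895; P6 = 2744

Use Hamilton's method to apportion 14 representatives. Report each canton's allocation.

Standard divisor: 26048 ÷ 14 ≈ 1860.571.
Standard quotas: P5 1.8881, P4 1.4221, P3 2.1891, P8 1.9327, P7 0.3123, P1 4.7808, P6 1.4748.
Lower quotas: P5 1, P4 1, P3 2, P8 1, P7 0, P1 4, P6 1 (sum 10, leaving 4 seats).
Remainders in descending order: P8 0.9327, P5 0.8881, P1 0.7808, P6 0.4748, P4 0.4221, P7 0.3123, P3 0.1891.
Largest remainders: P8, P5, P1, P6 receive the extra seats.

P5 2, P4 1, P3 2, P8 2, P7 0, P1 5, P6 2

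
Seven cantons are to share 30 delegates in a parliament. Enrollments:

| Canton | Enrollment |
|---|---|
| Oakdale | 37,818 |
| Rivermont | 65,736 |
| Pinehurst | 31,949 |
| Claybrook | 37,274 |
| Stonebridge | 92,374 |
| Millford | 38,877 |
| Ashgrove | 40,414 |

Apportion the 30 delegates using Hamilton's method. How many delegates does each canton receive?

Standard divisor: 344442 ÷ 30 ≈ 11481.4.
Standard quotas: Oakdale 3.2938, Rivermont 5.7254, Pinehurst 2.7827, Claybrook 3.2465, Stonebridge 8.0455, Millford 3.3861, Ashgrove 3.5200.
Lower quotas: Oakdale 3, Rivermont 5, Pinehurst 2, Claybrook 3, Stonebridge 8, Millford 3, Ashgrove 3 (sum 27, leaving 3 seats).
Remainders in descending order: Pinehurst 0.7827, Rivermont 0.7254, Ashgrove 0.5200, Millford 0.3861, Oakdale 0.2938, Claybrook 0.2465, Stonebridge 0.0455.
Largest remainders: Pinehurst, Rivermont, Ashgrove receive the extra seats.

Oakdale 3, Rivermont 6, Pinehurst 3, Claybrook 3, Stonebridge 8, Millford 3, Ashgrove 4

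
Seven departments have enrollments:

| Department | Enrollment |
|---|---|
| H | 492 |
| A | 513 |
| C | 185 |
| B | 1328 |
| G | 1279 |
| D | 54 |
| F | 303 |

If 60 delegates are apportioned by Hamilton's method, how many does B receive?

Standard divisor: 4154 ÷ 60 ≈ 69.233.
Standard quotas: H 7.106, A 7.410, C 2.672, B 19.182, G 18.474, D 0.780, F 4.377.
Lower quotas: H 7, A 7, C 2, B 19, G 18, D 0, F 4 (sum 57, leaving 3 seats).
Remainders in descending order: D 0.780, C 0.672, G 0.474, A 0.410, F 0.377, B 0.182, H 0.106.
The surplus seats go to D, C, G.
B receives 19.

19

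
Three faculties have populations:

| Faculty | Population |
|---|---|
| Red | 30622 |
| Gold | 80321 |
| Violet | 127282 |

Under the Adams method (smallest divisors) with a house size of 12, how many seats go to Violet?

Standard divisor 238225/12 ≈ 19852.083; standard quotas: Red 1.543, Gold 4.046, Violet 6.412.
Rounding up gives 2, 5, 7 = 14 seats, so the divisor must be adjusted.
With modified divisor 23300: modified quotas Red 1.314, Gold 3.447, Violet 5.463.
Rounding up: Red 2, Gold 4, Violet 6 (total 12).
Violet receives 6.

6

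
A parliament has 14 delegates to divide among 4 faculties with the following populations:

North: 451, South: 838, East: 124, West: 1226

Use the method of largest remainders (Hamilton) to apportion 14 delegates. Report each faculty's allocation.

The standard divisor is 2639/14 ≈ 188.5.
Standard quotas: North 2.393, South 4.446, East 0.658, West 6.504.
Lower quotas: North 2, South 4, East 0, West 6 (sum 12, leaving 2 seats).
Remainders in descending order: East 0.658, West 0.504, South 0.446, North 0.393.
Largest remainders: East, West receive the extra seats.

North=2, South=4, East=1, West=7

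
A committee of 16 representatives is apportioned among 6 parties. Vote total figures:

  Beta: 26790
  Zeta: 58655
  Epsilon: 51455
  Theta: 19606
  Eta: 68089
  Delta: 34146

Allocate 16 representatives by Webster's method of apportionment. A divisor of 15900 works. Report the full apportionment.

Beta=2, Zeta=4, Epsilon=3, Theta=1, Eta=4, Delta=2

With modified divisor 15900: modified quotas Beta 1.685, Zeta 3.689, Epsilon 3.236, Theta 1.233, Eta 4.282, Delta 2.148.
Rounding to the nearest integer: Beta 2, Zeta 4, Epsilon 3, Theta 1, Eta 4, Delta 2 (total 16).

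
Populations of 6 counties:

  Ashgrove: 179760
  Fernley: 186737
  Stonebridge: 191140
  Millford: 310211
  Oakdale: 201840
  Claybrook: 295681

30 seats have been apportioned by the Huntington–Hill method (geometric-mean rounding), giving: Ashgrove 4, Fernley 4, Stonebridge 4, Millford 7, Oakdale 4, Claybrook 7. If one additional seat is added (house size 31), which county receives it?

Priority for the next seat is population ÷ (√(s·(s+1))).
Priorities: Ashgrove 40195.558, Fernley 41755.663, Stonebridge 42740.203, Millford 41453.689, Oakdale 45132.796, Claybrook 39512.036.
Highest priority: Oakdale.

Oakdale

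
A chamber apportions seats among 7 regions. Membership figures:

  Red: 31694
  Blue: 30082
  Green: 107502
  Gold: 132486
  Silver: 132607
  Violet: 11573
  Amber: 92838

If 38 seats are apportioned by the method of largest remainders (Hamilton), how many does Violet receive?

Total 538782; standard divisor 538782/38 ≈ 14178.474.
Standard quotas: Red 2.2354, Blue 2.1217, Green 7.5821, Gold 9.3442, Silver 9.3527, Violet 0.8162, Amber 6.5478.
Lower quotas: Red 2, Blue 2, Green 7, Gold 9, Silver 9, Violet 0, Amber 6 (sum 35, leaving 3 seats).
Remainders in descending order: Violet 0.8162, Green 0.5821, Amber 0.5478, Silver 0.3527, Gold 0.3442, Red 0.2354, Blue 0.1217.
Largest remainders: Violet, Green, Amber receive the extra seats.
Violet receives 1.

1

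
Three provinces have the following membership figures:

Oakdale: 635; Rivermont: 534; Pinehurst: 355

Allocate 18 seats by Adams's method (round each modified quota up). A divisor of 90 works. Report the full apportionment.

Oakdale: 8; Rivermont: 6; Pinehurst: 4

With modified divisor 90: modified quotas Oakdale 7.056, Rivermont 5.933, Pinehurst 3.944.
Rounding up: Oakdale 8, Rivermont 6, Pinehurst 4 (total 18).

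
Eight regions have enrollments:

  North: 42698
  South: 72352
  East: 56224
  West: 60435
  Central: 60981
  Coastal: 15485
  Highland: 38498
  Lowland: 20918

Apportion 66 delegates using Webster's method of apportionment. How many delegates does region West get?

11

Standard divisor 367591/66 ≈ 5569.561; standard quotas: North 7.666, South 12.991, East 10.095, West 10.851, Central 10.949, Coastal 2.780, Highland 6.912, Lowland 3.756.
Rounding to the nearest integer gives 8, 13, 10, 11, 11, 3, 7, 4 = 67 seats, so the divisor must be adjusted.
With modified divisor 5720: modified quotas North 7.465, South 12.649, East 9.829, West 10.566, Central 10.661, Coastal 2.707, Highland 6.730, Lowland 3.657.
Rounding to the nearest integer: North 7, South 13, East 10, West 11, Central 11, Coastal 3, Highland 7, Lowland 4 (total 66).
West receives 11.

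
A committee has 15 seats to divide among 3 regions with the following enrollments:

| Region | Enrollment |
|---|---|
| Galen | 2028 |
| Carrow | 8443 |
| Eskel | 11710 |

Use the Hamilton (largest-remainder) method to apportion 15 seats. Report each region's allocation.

Galen 1; Carrow 6; Eskel 8

The standard divisor is 22181/15 ≈ 1478.733.
Standard quotas: Galen 1.3714, Carrow 5.7096, Eskel 7.9189.
Lower quotas: Galen 1, Carrow 5, Eskel 7 (sum 13, leaving 2 seats).
Remainders in descending order: Eskel 0.9189, Carrow 0.7096, Galen 0.3714.
The surplus seats go to Eskel, Carrow.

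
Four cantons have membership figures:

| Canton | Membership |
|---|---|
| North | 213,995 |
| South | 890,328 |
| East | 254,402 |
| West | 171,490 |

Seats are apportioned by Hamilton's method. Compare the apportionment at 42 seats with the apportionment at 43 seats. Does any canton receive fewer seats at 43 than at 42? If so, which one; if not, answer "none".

none

At 42 seats: North 6, South 24, East 7, West 5.
At 43 seats: North 6, South 25, East 7, West 5.
No canton's allocation decreased.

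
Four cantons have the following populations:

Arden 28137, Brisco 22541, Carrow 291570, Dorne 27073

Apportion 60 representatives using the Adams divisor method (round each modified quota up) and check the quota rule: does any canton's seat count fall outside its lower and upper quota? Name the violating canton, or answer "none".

Carrow

Standard quotas: Arden 4.571, Brisco 3.662, Carrow 47.369, Dorne 4.398.
Adams allocation: Arden 5, Brisco 4, Carrow 46, Dorne 5.
Carrow has quota 47.369 (lower 47, upper 48) but receives 46 — outside the quota interval.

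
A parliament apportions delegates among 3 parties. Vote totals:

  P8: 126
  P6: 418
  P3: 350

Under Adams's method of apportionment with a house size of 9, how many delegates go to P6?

4

Standard divisor 894/9 ≈ 99.333; standard quotas: P8 1.268, P6 4.208, P3 3.523.
Rounding up gives 2, 5, 4 = 11 seats, so the divisor must be adjusted.
With modified divisor 120: modified quotas P8 1.050, P6 3.483, P3 2.917.
Rounding up: P8 2, P6 4, P3 3 (total 9).
P6 receives 4.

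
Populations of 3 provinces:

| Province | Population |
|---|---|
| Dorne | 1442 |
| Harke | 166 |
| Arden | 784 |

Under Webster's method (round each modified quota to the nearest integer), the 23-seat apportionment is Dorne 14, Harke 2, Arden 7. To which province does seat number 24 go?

Arden

Priority for the next seat is population ÷ (current seats + 0.5).
Priorities: Dorne 99.448, Harke 66.400, Arden 104.533.
Highest priority: Arden.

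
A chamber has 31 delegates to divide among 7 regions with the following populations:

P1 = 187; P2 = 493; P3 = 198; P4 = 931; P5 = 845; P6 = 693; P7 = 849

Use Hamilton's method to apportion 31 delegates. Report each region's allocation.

P1: 1; P2: 4; P3: 2; P4: 7; P5: 6; P6: 5; P7: 6

The standard divisor is 4196/31 ≈ 135.355.
Standard quotas: P1 1.382, P2 3.642, P3 1.463, P4 6.878, P5 6.243, P6 5.120, P7 6.272.
Lower quotas: P1 1, P2 3, P3 1, P4 6, P5 6, P6 5, P7 6 (sum 28, leaving 3 seats).
Remainders in descending order: P4 0.878, P2 0.642, P3 0.463, P1 0.382, P7 0.272, P5 0.243, P6 0.120.
Largest remainders: P4, P2, P3 receive the extra seats.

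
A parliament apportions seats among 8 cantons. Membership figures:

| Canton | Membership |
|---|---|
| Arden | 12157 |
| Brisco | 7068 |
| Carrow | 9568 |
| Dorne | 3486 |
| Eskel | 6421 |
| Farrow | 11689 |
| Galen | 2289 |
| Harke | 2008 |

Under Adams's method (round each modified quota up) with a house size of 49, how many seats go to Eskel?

6

Standard divisor 54686/49 ≈ 1116.041; standard quotas: Arden 10.893, Brisco 6.333, Carrow 8.573, Dorne 3.124, Eskel 5.753, Farrow 10.474, Galen 2.051, Harke 1.799.
Rounding up gives 11, 7, 9, 4, 6, 11, 3, 2 = 53 seats, so the divisor must be adjusted.
With modified divisor 1190: modified quotas Arden 10.216, Brisco 5.939, Carrow 8.040, Dorne 2.929, Eskel 5.396, Farrow 9.823, Galen 1.924, Harke 1.687.
Rounding up: Arden 11, Brisco 6, Carrow 9, Dorne 3, Eskel 6, Farrow 10, Galen 2, Harke 2 (total 49).
Eskel receives 6.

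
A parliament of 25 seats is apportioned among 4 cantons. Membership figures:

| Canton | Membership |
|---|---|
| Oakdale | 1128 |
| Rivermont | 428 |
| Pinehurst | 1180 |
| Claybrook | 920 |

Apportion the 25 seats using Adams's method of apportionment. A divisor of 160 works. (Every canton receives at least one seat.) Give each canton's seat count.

With modified divisor 160: modified quotas Oakdale 7.050, Rivermont 2.675, Pinehurst 7.375, Claybrook 5.750.
Rounding up: Oakdale 8, Rivermont 3, Pinehurst 8, Claybrook 6 (total 25).

Oakdale=8; Rivermont=3; Pinehurst=8; Claybrook=6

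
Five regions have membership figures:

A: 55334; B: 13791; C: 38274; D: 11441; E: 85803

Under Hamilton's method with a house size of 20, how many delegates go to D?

The standard divisor is 204643/20 ≈ 10232.15.
Standard quotas: A 5.4079, B 1.3478, C 3.7406, D 1.1181, E 8.3856.
Lower quotas: A 5, B 1, C 3, D 1, E 8 (sum 18, leaving 2 seats).
Remainders in descending order: C 0.7406, A 0.4079, E 0.3856, B 0.3478, D 0.1181.
Largest remainders: C, A receive the extra seats.
D receives 1.

1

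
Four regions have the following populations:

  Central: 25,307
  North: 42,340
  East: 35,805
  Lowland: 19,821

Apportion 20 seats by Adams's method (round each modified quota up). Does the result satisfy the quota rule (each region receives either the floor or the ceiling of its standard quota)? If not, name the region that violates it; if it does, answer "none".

Standard quotas: Central 4.106, North 6.869, East 5.809, Lowland 3.216.
Adams allocation: Central 4, North 7, East 6, Lowland 3.
Every allocation lies between the lower and upper quota.

none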